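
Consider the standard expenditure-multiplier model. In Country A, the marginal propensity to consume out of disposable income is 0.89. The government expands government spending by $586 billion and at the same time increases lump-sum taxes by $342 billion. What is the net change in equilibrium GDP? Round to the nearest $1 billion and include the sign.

+$2,560 billion

Expenditure multiplier = 1/(1 − MPC) = 1/(1 − 0.89) = 1/0.11 ≈ 9.091.
ΔG contributes k·ΔG = (+$586 billion) / 0.11 ≈ +$5,327.3 billion.
ΔT of +$342 billion changes first-round spending by −c·ΔT = −$304.38 billion, contributing k·(−c·ΔT) = (−$304.38 billion) / 0.11 ≈ −$2,767.1 billion.
Net ΔY = k(ΔG − c·ΔT) = (+$281.62 billion) / 0.11 ≈ +$2,560 billion.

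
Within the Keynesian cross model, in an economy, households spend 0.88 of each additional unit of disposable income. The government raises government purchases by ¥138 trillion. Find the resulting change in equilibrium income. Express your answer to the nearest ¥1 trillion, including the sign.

Expenditure multiplier = 1/(1 − MPC) = 1/(1 − 0.88) = 1/0.12 ≈ 8.333.
ΔY = k × ΔG = (+¥138 trillion) / 0.12 = +¥1,150 trillion.

+¥1,150 trillion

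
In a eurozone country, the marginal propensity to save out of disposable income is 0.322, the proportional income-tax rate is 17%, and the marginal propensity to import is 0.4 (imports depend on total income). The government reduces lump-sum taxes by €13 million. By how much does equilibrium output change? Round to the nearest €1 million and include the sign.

MPC = 1 − MPS = 1 − 0.322 = 0.678.
A lump-sum tax change of −€13 million shifts disposable income by +€13 million; first-round consumption changes by −c × ΔT = −0.678 × (−€13 million) = +€8.814 million.
Expenditure multiplier = 1/(1 − c(1−t) + m) = 1/(1 − 0.678×0.83 + 0.4) = 1/0.83726 ≈ 1.194.
The tax multiplier is −c × k ≈ −0.81, so ΔY = k × (−c·ΔT) = (+€8.814 million) / 0.83726 ≈ +€11 million.

+€11 million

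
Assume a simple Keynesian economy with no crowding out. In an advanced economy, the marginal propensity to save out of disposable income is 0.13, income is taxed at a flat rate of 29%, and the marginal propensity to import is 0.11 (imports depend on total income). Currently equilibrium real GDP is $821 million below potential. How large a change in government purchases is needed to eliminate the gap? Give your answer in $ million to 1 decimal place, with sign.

MPC = 1 − MPS = 1 − 0.13 = 0.87.
Spending multiplier = 1/(1 − c(1−t) + m) = 1/(1 − 0.87×0.71 + 0.11) = 1/0.4923 ≈ 2.031.
Need ΔY = +$821 million, so ΔG = ΔY/k = (+$821 million) × 0.4923 ≈ +$404.2 million.
The government should increase government purchases by $404.2 million.

+$404.2 million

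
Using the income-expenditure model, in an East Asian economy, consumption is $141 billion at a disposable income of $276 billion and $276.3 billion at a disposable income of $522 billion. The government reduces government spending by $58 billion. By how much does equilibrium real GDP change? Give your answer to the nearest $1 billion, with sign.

MPC = ΔC/ΔYd = (276.3 − 141)/(522 − 276) = 135.3/246 = 0.55.
Government-spending multiplier = 1/(1 − MPC) = 1/(1 − 0.55) = 1/0.45 ≈ 2.222.
ΔY = k × ΔG = (−$58 billion) / 0.45 ≈ −$129 billion.

−$129 billion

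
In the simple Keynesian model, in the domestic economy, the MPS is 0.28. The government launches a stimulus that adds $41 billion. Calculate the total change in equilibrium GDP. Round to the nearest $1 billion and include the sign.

+$146 billion

MPC = 1 − MPS = 1 − 0.28 = 0.72.
Spending multiplier = 1/(1 − MPC) = 1/(1 − 0.72) = 1/0.28 ≈ 3.571.
ΔY = k × ΔG = (+$41 billion) / 0.28 ≈ +$146 billion.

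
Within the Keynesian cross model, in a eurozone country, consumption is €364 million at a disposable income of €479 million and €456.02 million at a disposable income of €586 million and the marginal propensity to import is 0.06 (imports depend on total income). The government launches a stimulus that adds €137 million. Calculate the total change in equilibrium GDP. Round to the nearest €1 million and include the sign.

+€685 million

MPC = ΔC/ΔYd = (456.02 − 364)/(586 − 479) = 92.02/107 = 0.86.
Government-spending multiplier = 1/(1 − c + m) = 1/(1 − 0.86 + 0.06) = 1/0.2 = 5.
ΔY = k × ΔG = (+€137 million) / 0.2 = +€685 million.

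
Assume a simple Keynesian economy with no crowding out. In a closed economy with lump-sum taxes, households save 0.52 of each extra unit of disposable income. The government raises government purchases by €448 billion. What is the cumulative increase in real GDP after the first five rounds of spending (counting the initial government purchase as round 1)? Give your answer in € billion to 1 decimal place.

€839.6 billion

MPC = 1 − MPS = 1 − 0.52 = 0.48.
Round 1 adds ΔG = €448 billion; each later round is MPC = 0.48 times the previous.
After 5 rounds: 448 + 215.04 + 103.2192 + 49.545216 + 23.78170368 = ΔG·(1 − c^5)/(1 − c) = 448 × (1 − 0.0254803968)/0.52 ≈ €839.6 billion.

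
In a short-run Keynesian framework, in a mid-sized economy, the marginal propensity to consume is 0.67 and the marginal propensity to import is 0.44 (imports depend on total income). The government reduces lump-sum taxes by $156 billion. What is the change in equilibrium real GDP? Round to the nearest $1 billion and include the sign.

A lump-sum tax change of −$156 billion shifts disposable income by +$156 billion; first-round consumption changes by −c × ΔT = −0.67 × (−$156 billion) = +$104.52 billion.
Expenditure multiplier = 1/(1 − c + m) = 1/(1 − 0.67 + 0.44) = 1/0.77 ≈ 1.299.
The tax multiplier is −c × k ≈ −0.87, so ΔY = k × (−c·ΔT) = (+$104.52 billion) / 0.77 ≈ +$136 billion.

+$136 billion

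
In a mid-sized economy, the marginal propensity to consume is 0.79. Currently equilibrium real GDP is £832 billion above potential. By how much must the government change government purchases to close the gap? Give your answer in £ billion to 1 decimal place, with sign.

Spending multiplier = 1/(1 − MPC) = 1/(1 − 0.79) = 1/0.21 ≈ 4.762.
Need ΔY = −£832 billion, so ΔG = ΔY/k = (−£832 billion) × 0.21 ≈ −£174.7 billion.
The government should cut government purchases by £174.7 billion.

−£174.7 billion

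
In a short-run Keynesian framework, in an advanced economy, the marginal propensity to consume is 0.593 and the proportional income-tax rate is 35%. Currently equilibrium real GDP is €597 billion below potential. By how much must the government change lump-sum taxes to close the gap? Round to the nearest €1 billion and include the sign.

−€619 billion

Spending multiplier = 1/(1 − c(1−t)) = 1/(1 − 0.593×0.65) = 1/0.61455 ≈ 1.627.
Tax multiplier = −c·k = −0.593/0.61455 ≈ −0.965. Need ΔY = +€597 billion, so ΔT = ΔY/(−c·k) = −(+€597 billion) × 0.61455 / 0.593 ≈ −€619 billion.
The government should cut lump-sum taxes by €619 billion.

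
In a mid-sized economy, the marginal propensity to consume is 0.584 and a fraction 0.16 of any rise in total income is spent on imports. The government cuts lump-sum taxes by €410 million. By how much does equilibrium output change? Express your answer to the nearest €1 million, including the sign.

+€416 million

A lump-sum tax change of −€410 million shifts disposable income by +€410 million; first-round consumption changes by −c × ΔT = −0.584 × (−€410 million) = +€239.44 million.
Expenditure multiplier = 1/(1 − c + m) = 1/(1 − 0.584 + 0.16) = 1/0.576 ≈ 1.736.
The tax multiplier is −c × k ≈ −1.014, so ΔY = k × (−c·ΔT) = (+€239.44 million) / 0.576 ≈ +€416 million.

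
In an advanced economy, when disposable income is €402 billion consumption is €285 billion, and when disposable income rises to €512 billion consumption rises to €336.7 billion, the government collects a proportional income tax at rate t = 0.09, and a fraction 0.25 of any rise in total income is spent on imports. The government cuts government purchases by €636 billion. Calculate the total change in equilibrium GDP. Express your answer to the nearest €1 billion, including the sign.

−€773 billion

MPC = ΔC/ΔYd = (336.7 − 285)/(512 − 402) = 51.7/110 = 0.47.
Expenditure multiplier = 1/(1 − c(1−t) + m) = 1/(1 − 0.47×0.91 + 0.25) = 1/0.8223 ≈ 1.216.
ΔY = k × ΔG = (−€636 billion) / 0.8223 ≈ −€773 billion.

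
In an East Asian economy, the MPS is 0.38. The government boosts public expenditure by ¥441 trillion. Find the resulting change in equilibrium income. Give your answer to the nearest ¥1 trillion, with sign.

+¥1,161 trillion

MPC = 1 − MPS = 1 − 0.38 = 0.62.
Spending multiplier = 1/(1 − MPC) = 1/(1 − 0.62) = 1/0.38 ≈ 2.632.
ΔY = k × ΔG = (+¥441 trillion) / 0.38 ≈ +¥1,161 trillion.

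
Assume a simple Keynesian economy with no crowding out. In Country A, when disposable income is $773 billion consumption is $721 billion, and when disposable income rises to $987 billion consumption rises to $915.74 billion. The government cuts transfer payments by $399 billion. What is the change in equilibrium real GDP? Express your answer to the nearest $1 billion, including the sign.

MPC = ΔC/ΔYd = (915.74 − 721)/(987 − 773) = 194.74/214 = 0.91.
The transfer change shifts disposable income by −$399 billion, so first-round consumption changes by c·ΔTR = 0.91 × (−$399 billion) = −$363.09 billion.
Expenditure multiplier = 1/(1 − MPC) = 1/(1 − 0.91) = 1/0.09 ≈ 11.111.
The transfer multiplier is c × k ≈ 10.111, so ΔY = k × (c·ΔTR) = (−$363.09 billion) / 0.09 ≈ −$4,034 billion.

−$4,034 billion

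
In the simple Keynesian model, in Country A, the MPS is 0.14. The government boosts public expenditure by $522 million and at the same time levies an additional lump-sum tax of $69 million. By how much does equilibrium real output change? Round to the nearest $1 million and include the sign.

MPC = 1 − MPS = 1 − 0.14 = 0.86.
Expenditure multiplier = 1/(1 − MPC) = 1/(1 − 0.86) = 1/0.14 ≈ 7.143.
ΔG contributes k·ΔG = (+$522 million) / 0.14 ≈ +$3,728.6 million.
ΔT of +$69 million changes first-round spending by −c·ΔT = −$59.34 million, contributing k·(−c·ΔT) = (−$59.34 million) / 0.14 ≈ −$423.9 million.
Net ΔY = k(ΔG − c·ΔT) = (+$462.66 million) / 0.14 ≈ +$3,305 million.

+$3,305 million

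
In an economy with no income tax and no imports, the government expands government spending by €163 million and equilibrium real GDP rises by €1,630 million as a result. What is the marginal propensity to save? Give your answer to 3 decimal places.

0.100

Implied spending multiplier k = ΔY/ΔG = 1,630/163 = 10.
Since k = 1/(1 − MPC), MPC = 1 − 1/k = 1 − ΔG/ΔY = 1 − 163/1,630 = 0.900.
MPS = 1 − MPC = 0.100.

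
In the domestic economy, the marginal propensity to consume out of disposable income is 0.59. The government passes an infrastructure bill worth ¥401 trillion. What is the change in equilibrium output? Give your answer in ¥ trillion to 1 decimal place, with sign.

+¥978.0 trillion

Spending multiplier = 1/(1 − MPC) = 1/(1 − 0.59) = 1/0.41 ≈ 2.439.
ΔY = k × ΔG = (+¥401 trillion) / 0.41 ≈ +¥978 trillion.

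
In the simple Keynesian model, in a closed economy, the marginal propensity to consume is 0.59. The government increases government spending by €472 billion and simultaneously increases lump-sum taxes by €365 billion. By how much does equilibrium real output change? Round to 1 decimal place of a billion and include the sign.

+€626.0 billion

Expenditure multiplier = 1/(1 − MPC) = 1/(1 − 0.59) = 1/0.41 ≈ 2.439.
ΔG contributes k·ΔG = (+€472 billion) / 0.41 ≈ +€1,151.2 billion.
ΔT of +€365 billion changes first-round spending by −c·ΔT = −€215.35 billion, contributing k·(−c·ΔT) = (−€215.35 billion) / 0.41 ≈ −€525.2 billion.
Net ΔY = k(ΔG − c·ΔT) = (+€256.65 billion) / 0.41 ≈ +€626 billion.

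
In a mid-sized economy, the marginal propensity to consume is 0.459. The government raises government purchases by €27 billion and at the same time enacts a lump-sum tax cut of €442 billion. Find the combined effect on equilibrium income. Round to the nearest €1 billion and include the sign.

Expenditure multiplier = 1/(1 − MPC) = 1/(1 − 0.459) = 1/0.541 ≈ 1.848.
ΔG contributes k·ΔG = (+€27 billion) / 0.541 ≈ +€49.9 billion.
ΔT of −€442 billion changes first-round spending by −c·ΔT = +€202.878 billion, contributing k·(−c·ΔT) = (+€202.878 billion) / 0.541 ≈ +€375 billion.
Net ΔY = k(ΔG − c·ΔT) = (+€229.878 billion) / 0.541 ≈ +€425 billion.

+€425 billion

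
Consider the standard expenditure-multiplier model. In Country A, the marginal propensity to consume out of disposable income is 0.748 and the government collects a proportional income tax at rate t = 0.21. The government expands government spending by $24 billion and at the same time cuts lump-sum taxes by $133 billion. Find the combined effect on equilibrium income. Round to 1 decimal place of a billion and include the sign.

+$301.9 billion

Expenditure multiplier = 1/(1 − c(1−t)) = 1/(1 − 0.748×0.79) = 1/0.40908 ≈ 2.445.
ΔG contributes k·ΔG = (+$24 billion) / 0.40908 ≈ +$58.7 billion.
ΔT of −$133 billion changes first-round spending by −c·ΔT = +$99.484 billion, contributing k·(−c·ΔT) = (+$99.484 billion) / 0.40908 ≈ +$243.2 billion.
Net ΔY = k(ΔG − c·ΔT) = (+$123.484 billion) / 0.40908 ≈ +$301.9 billion.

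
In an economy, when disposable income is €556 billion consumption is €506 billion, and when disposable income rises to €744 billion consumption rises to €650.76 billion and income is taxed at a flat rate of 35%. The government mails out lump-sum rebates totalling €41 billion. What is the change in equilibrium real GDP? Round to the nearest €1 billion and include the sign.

+€63 billion

MPC = ΔC/ΔYd = (650.76 − 506)/(744 − 556) = 144.76/188 = 0.77.
A lump-sum tax change of −€41 billion shifts disposable income by +€41 billion; first-round consumption changes by −c × ΔT = −0.77 × (−€41 billion) = +€31.57 billion.
Expenditure multiplier = 1/(1 − c(1−t)) = 1/(1 − 0.77×0.65) = 1/0.4995 ≈ 2.002.
The tax multiplier is −c × k ≈ −1.542, so ΔY = k × (−c·ΔT) = (+€31.57 billion) / 0.4995 ≈ +€63 billion.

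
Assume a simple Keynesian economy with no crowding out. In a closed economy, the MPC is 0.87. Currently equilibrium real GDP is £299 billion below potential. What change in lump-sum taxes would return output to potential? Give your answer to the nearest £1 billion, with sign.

−£45 billion

Spending multiplier = 1/(1 − MPC) = 1/(1 − 0.87) = 1/0.13 ≈ 7.692.
Tax multiplier = −c·k = −0.87/0.13 ≈ −6.692. Need ΔY = +£299 billion, so ΔT = ΔY/(−c·k) = −(+£299 billion) × 0.13 / 0.87 ≈ −£45 billion.
The government should cut lump-sum taxes by £45 billion.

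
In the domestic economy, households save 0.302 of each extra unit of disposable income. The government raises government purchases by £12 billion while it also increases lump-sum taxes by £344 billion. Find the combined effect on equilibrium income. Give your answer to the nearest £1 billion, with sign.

MPC = 1 − MPS = 1 − 0.302 = 0.698.
Expenditure multiplier = 1/(1 − MPC) = 1/(1 − 0.698) = 1/0.302 ≈ 3.311.
ΔG contributes k·ΔG = (+£12 billion) / 0.302 ≈ +£39.7 billion.
ΔT of +£344 billion changes first-round spending by −c·ΔT = −£240.112 billion, contributing k·(−c·ΔT) = (−£240.112 billion) / 0.302 ≈ −£795.1 billion.
Net ΔY = k(ΔG − c·ΔT) = (−£228.112 billion) / 0.302 ≈ −£755 billion.

−£755 billion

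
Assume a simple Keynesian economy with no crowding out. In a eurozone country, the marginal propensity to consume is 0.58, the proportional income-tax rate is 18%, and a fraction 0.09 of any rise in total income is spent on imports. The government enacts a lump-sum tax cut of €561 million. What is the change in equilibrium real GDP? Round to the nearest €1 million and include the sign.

A lump-sum tax change of −€561 million shifts disposable income by +€561 million; first-round consumption changes by −c × ΔT = −0.58 × (−€561 million) = +€325.38 million.
Expenditure multiplier = 1/(1 − c(1−t) + m) = 1/(1 − 0.58×0.82 + 0.09) = 1/0.6144 ≈ 1.628.
The tax multiplier is −c × k ≈ −0.944, so ΔY = k × (−c·ΔT) = (+€325.38 million) / 0.6144 ≈ +€530 million.

+€530 million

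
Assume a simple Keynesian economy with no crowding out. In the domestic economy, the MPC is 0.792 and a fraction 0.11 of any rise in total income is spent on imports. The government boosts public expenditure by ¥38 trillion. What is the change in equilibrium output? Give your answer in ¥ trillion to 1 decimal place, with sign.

Spending multiplier = 1/(1 − c + m) = 1/(1 − 0.792 + 0.11) = 1/0.318 ≈ 3.145.
ΔY = k × ΔG = (+¥38 trillion) / 0.318 ≈ +¥119.5 trillion.

+¥119.5 trillion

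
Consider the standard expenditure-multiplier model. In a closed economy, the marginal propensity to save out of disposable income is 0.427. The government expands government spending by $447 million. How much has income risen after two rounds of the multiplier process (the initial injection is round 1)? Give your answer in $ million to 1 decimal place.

MPC = 1 − MPS = 1 − 0.427 = 0.573.
Round 1 adds ΔG = $447 million; each later round is MPC = 0.573 times the previous.
After 2 rounds: 447 + 256.131 = ΔG·(1 − c^2)/(1 − c) = 447 × (1 − 0.328329)/0.427 ≈ $703.1 million.

$703.1 million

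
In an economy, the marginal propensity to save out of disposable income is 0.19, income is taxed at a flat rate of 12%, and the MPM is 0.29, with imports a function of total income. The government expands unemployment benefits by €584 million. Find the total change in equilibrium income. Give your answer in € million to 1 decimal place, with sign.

MPC = 1 − MPS = 1 − 0.19 = 0.81.
The transfer change shifts disposable income by +€584 million, so first-round consumption changes by c·ΔTR = 0.81 × (+€584 million) = +€473.04 million.
Expenditure multiplier = 1/(1 − c(1−t) + m) = 1/(1 − 0.81×0.88 + 0.29) = 1/0.5772 ≈ 1.733.
The transfer multiplier is c × k ≈ 1.403, so ΔY = k × (c·ΔTR) = (+€473.04 million) / 0.5772 ≈ +€819.5 million.

+€819.5 million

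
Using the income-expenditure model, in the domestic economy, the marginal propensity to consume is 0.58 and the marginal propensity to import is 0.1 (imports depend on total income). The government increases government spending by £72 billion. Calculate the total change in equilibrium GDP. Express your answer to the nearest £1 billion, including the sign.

+£138 billion

Government-spending multiplier = 1/(1 − c + m) = 1/(1 − 0.58 + 0.1) = 1/0.52 ≈ 1.923.
ΔY = k × ΔG = (+£72 billion) / 0.52 ≈ +£138 billion.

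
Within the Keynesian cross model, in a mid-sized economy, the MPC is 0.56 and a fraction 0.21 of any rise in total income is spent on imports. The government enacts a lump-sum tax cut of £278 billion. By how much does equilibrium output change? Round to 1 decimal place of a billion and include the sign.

+£239.5 billion

A lump-sum tax change of −£278 billion shifts disposable income by +£278 billion; first-round consumption changes by −c × ΔT = −0.56 × (−£278 billion) = +£155.68 billion.
Expenditure multiplier = 1/(1 − c + m) = 1/(1 − 0.56 + 0.21) = 1/0.65 ≈ 1.538.
The tax multiplier is −c × k ≈ −0.862, so ΔY = k × (−c·ΔT) = (+£155.68 billion) / 0.65 ≈ +£239.5 billion.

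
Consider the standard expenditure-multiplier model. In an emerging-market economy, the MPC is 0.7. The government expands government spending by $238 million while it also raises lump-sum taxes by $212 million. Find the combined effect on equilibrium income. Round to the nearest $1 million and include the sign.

+$299 million

Expenditure multiplier = 1/(1 − MPC) = 1/(1 − 0.7) = 1/0.3 ≈ 3.333.
ΔG contributes k·ΔG = (+$238 million) / 0.3 ≈ +$793.3 million.
ΔT of +$212 million changes first-round spending by −c·ΔT = −$148.4 million, contributing k·(−c·ΔT) = (−$148.4 million) / 0.3 ≈ −$494.7 million.
Net ΔY = k(ΔG − c·ΔT) = (+$89.6 million) / 0.3 ≈ +$299 million.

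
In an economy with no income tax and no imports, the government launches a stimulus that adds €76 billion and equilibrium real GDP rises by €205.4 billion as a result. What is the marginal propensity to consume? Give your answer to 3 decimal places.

Implied spending multiplier k = ΔY/ΔG = 205.4/76 ≈ 2.7026.
Since k = 1/(1 − MPC), MPC = 1 − 1/k = 1 − ΔG/ΔY = 1 − 76/205.4 ≈ 0.630.

0.630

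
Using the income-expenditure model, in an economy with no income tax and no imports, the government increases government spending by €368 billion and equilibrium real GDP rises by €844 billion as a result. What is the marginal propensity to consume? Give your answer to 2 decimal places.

0.56

Implied spending multiplier k = ΔY/ΔG = 844/368 ≈ 2.2935.
Since k = 1/(1 − MPC), MPC = 1 − 1/k = 1 − ΔG/ΔY = 1 − 368/844 ≈ 0.56.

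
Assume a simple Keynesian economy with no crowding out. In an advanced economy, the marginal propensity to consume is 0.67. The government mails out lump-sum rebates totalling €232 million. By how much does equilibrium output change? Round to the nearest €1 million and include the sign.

+€471 million

A lump-sum tax change of −€232 million shifts disposable income by +€232 million; first-round consumption changes by −c × ΔT = −0.67 × (−€232 million) = +€155.44 million.
Expenditure multiplier = 1/(1 − MPC) = 1/(1 − 0.67) = 1/0.33 ≈ 3.03.
The tax multiplier is −c × k ≈ −2.03, so ΔY = k × (−c·ΔT) = (+€155.44 million) / 0.33 ≈ +€471 million.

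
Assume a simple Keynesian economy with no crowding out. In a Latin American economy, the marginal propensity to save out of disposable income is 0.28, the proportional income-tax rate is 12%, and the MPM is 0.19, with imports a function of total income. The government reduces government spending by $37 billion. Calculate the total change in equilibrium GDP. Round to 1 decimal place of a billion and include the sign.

MPC = 1 − MPS = 1 − 0.28 = 0.72.
Expenditure multiplier = 1/(1 − c(1−t) + m) = 1/(1 − 0.72×0.88 + 0.19) = 1/0.5564 ≈ 1.797.
ΔY = k × ΔG = (−$37 billion) / 0.5564 ≈ −$66.5 billion.

−$66.5 billion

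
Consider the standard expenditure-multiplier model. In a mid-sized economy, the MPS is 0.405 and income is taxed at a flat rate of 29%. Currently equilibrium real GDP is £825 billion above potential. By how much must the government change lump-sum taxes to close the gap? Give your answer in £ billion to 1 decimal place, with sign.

MPC = 1 − MPS = 1 − 0.405 = 0.595.
Spending multiplier = 1/(1 − c(1−t)) = 1/(1 − 0.595×0.71) = 1/0.57755 ≈ 1.731.
Tax multiplier = −c·k = −0.595/0.57755 ≈ −1.03. Need ΔY = −£825 billion, so ΔT = ΔY/(−c·k) = −(−£825 billion) × 0.57755 / 0.595 ≈ +£800.8 billion.
The government should raise lump-sum taxes by £800.8 billion.

+£800.8 billion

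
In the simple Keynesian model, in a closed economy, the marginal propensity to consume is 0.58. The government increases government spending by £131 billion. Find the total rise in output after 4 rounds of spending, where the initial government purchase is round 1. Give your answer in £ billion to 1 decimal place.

Round 1 adds ΔG = £131 billion; each later round is MPC = 0.58 times the previous.
After 4 rounds: 131 + 75.98 + 44.0684 + 25.559672 = ΔG·(1 − c^4)/(1 − c) = 131 × (1 − 0.11316496)/0.42 ≈ £276.6 billion.

£276.6 billion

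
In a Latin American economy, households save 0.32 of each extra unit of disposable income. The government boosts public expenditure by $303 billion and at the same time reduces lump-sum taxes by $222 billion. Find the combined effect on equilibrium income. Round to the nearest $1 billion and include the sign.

MPC = 1 − MPS = 1 − 0.32 = 0.68.
Expenditure multiplier = 1/(1 − MPC) = 1/(1 − 0.68) = 1/0.32 = 3.125.
ΔG contributes k·ΔG = (+$303 billion) / 0.32 ≈ +$946.9 billion.
ΔT of −$222 billion changes first-round spending by −c·ΔT = +$150.96 billion, contributing k·(−c·ΔT) = (+$150.96 billion) / 0.32 ≈ +$471.8 billion.
Net ΔY = k(ΔG − c·ΔT) = (+$453.96 billion) / 0.32 ≈ +$1,419 billion.

+$1,419 billion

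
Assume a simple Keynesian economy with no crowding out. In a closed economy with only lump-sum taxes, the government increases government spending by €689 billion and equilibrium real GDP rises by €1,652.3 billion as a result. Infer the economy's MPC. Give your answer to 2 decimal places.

0.58

Implied spending multiplier k = ΔY/ΔG = 1,652.3/689 ≈ 2.3981.
Since k = 1/(1 − MPC), MPC = 1 − 1/k = 1 − ΔG/ΔY = 1 − 689/1,652.3 ≈ 0.58.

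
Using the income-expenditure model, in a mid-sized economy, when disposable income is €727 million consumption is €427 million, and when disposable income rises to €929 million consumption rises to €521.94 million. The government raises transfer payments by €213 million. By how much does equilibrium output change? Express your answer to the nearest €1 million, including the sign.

MPC = ΔC/ΔYd = (521.94 − 427)/(929 − 727) = 94.94/202 = 0.47.
The transfer change shifts disposable income by +€213 million, so first-round consumption changes by c·ΔTR = 0.47 × (+€213 million) = +€100.11 million.
Expenditure multiplier = 1/(1 − MPC) = 1/(1 − 0.47) = 1/0.53 ≈ 1.887.
The transfer multiplier is c × k ≈ 0.887, so ΔY = k × (c·ΔTR) = (+€100.11 million) / 0.53 ≈ +€189 million.

+€189 million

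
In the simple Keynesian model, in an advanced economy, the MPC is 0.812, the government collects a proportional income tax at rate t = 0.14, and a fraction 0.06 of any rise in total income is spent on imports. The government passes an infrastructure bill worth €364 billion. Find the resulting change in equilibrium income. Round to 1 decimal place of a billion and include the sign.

+€1,006.4 billion

Government-spending multiplier = 1/(1 − c(1−t) + m) = 1/(1 − 0.812×0.86 + 0.06) = 1/0.36168 ≈ 2.765.
ΔY = k × ΔG = (+€364 billion) / 0.36168 ≈ +€1,006.4 billion.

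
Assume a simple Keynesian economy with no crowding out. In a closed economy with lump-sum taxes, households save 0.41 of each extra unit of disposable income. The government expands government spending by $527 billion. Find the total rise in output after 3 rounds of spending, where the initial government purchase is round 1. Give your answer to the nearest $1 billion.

$1,021 billion

MPC = 1 − MPS = 1 − 0.41 = 0.59.
Round 1 adds ΔG = $527 billion; each later round is MPC = 0.59 times the previous.
After 3 rounds: 527 + 310.93 + 183.4487 = ΔG·(1 − c^3)/(1 − c) = 527 × (1 − 0.205379)/0.41 ≈ $1,021 billion.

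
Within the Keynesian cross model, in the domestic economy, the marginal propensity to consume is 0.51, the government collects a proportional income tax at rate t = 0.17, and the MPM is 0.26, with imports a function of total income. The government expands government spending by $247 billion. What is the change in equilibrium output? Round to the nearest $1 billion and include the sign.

Expenditure multiplier = 1/(1 − c(1−t) + m) = 1/(1 − 0.51×0.83 + 0.26) = 1/0.8367 ≈ 1.195.
ΔY = k × ΔG = (+$247 billion) / 0.8367 ≈ +$295 billion.

+$295 billion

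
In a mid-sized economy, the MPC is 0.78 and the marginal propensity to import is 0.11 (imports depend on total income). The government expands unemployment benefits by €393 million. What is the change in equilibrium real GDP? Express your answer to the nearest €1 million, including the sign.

The transfer change shifts disposable income by +€393 million, so first-round consumption changes by c·ΔTR = 0.78 × (+€393 million) = +€306.54 million.
Expenditure multiplier = 1/(1 − c + m) = 1/(1 − 0.78 + 0.11) = 1/0.33 ≈ 3.03.
The transfer multiplier is c × k ≈ 2.364, so ΔY = k × (c·ΔTR) = (+€306.54 million) / 0.33 ≈ +€929 million.

+€929 million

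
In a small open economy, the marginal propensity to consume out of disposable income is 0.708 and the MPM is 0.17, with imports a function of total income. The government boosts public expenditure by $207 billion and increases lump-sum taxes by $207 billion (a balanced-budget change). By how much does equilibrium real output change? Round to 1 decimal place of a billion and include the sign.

+$130.8 billion

Expenditure multiplier = 1/(1 − c + m) = 1/(1 − 0.708 + 0.17) = 1/0.462 ≈ 2.165.
ΔG contributes k·ΔG = (+$207 billion) / 0.462 ≈ +$448.1 billion.
ΔT of +$207 billion changes first-round spending by −c·ΔT = −$146.556 billion, contributing k·(−c·ΔT) = (−$146.556 billion) / 0.462 ≈ −$317.2 billion.
Net ΔY = k(ΔG − c·ΔT) = (+$60.444 billion) / 0.462 ≈ +$130.8 billion.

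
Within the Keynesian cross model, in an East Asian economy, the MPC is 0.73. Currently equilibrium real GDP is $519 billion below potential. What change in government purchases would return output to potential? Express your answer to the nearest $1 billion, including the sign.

Spending multiplier = 1/(1 − MPC) = 1/(1 − 0.73) = 1/0.27 ≈ 3.704.
Need ΔY = +$519 billion, so ΔG = ΔY/k = (+$519 billion) × 0.27 ≈ +$140 billion.
The government should increase government purchases by $140 billion.

+$140 billion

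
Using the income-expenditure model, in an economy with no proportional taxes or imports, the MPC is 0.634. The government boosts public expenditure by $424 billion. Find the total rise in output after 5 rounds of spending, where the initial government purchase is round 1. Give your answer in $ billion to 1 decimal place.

Round 1 adds ΔG = $424 billion; each later round is MPC = 0.634 times the previous.
After 5 rounds: 424 + 268.816 + 170.429344 + 108.052204096 + 68.505097396864 = ΔG·(1 − c^5)/(1 − c) = 424 × (1 − 0.102434508843424)/0.366 ≈ $1,039.8 billion.

$1,039.8 billion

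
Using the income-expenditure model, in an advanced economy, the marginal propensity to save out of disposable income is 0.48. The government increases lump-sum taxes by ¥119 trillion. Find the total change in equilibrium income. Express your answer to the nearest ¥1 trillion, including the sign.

−¥129 trillion

MPC = 1 − MPS = 1 − 0.48 = 0.52.
A lump-sum tax change of +¥119 trillion shifts disposable income by −¥119 trillion; first-round consumption changes by −c × ΔT = −0.52 × (+¥119 trillion) = −¥61.88 trillion.
Expenditure multiplier = 1/(1 − MPC) = 1/(1 − 0.52) = 1/0.48 ≈ 2.083.
The tax multiplier is −c × k ≈ −1.083, so ΔY = k × (−c·ΔT) = (−¥61.88 trillion) / 0.48 ≈ −¥129 trillion.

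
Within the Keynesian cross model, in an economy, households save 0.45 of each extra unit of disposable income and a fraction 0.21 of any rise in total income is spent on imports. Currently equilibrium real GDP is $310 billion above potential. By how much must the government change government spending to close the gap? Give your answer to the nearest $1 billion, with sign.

−$205 billion

MPC = 1 − MPS = 1 − 0.45 = 0.55.
Spending multiplier = 1/(1 − c + m) = 1/(1 − 0.55 + 0.21) = 1/0.66 ≈ 1.515.
Need ΔY = −$310 billion, so ΔG = ΔY/k = (−$310 billion) × 0.66 ≈ −$205 billion.
The government should cut government spending by $205 billion.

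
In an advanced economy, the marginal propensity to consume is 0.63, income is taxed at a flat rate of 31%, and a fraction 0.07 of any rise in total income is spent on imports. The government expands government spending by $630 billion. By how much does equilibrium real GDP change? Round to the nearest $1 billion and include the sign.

+$992 billion

Expenditure multiplier = 1/(1 − c(1−t) + m) = 1/(1 − 0.63×0.69 + 0.07) = 1/0.6353 ≈ 1.574.
ΔY = k × ΔG = (+$630 billion) / 0.6353 ≈ +$992 billion.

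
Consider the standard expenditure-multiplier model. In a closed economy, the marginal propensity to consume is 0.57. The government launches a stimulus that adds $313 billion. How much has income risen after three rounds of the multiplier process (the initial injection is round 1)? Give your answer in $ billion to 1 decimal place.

Round 1 adds ΔG = $313 billion; each later round is MPC = 0.57 times the previous.
After 3 rounds: 313 + 178.41 + 101.6937 = ΔG·(1 − c^3)/(1 − c) = 313 × (1 − 0.185193)/0.43 ≈ $593.1 billion.

$593.1 billion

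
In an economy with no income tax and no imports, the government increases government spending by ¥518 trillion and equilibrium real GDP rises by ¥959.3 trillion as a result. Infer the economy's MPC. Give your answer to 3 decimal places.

Implied spending multiplier k = ΔY/ΔG = 959.3/518 ≈ 1.8519.
Since k = 1/(1 − MPC), MPC = 1 − 1/k = 1 − ΔG/ΔY = 1 − 518/959.3 ≈ 0.460.

0.460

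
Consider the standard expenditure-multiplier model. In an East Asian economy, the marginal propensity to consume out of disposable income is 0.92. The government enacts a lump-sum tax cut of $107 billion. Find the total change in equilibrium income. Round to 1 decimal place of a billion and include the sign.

+$1,230.5 billion

A lump-sum tax change of −$107 billion shifts disposable income by +$107 billion; first-round consumption changes by −c × ΔT = −0.92 × (−$107 billion) = +$98.44 billion.
Expenditure multiplier = 1/(1 − MPC) = 1/(1 − 0.92) = 1/0.08 = 12.5.
The tax multiplier is −c × k = −11.5, so ΔY = k × (−c·ΔT) = (+$98.44 billion) / 0.08 = +$1,230.5 billion.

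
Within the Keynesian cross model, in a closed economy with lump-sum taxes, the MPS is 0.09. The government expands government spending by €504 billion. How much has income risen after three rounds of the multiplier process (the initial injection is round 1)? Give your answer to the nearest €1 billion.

€1,380 billion

MPC = 1 − MPS = 1 − 0.09 = 0.91.
Round 1 adds ΔG = €504 billion; each later round is MPC = 0.91 times the previous.
After 3 rounds: 504 + 458.64 + 417.3624 = ΔG·(1 − c^3)/(1 − c) = 504 × (1 − 0.753571)/0.09 ≈ €1,380 billion.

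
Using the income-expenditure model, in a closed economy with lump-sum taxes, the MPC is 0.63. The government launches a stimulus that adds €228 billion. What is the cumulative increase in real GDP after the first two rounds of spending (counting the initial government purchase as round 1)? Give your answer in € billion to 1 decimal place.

€371.6 billion

Round 1 adds ΔG = €228 billion; each later round is MPC = 0.63 times the previous.
After 2 rounds: 228 + 143.64 = ΔG·(1 − c^2)/(1 − c) = 228 × (1 − 0.3969)/0.37 ≈ €371.6 billion.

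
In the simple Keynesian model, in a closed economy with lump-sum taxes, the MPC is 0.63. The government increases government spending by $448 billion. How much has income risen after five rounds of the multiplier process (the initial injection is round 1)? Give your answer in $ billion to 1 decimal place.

Round 1 adds ΔG = $448 billion; each later round is MPC = 0.63 times the previous.
After 5 rounds: 448 + 282.24 + 177.8112 + 112.021056 + 70.57326528 = ΔG·(1 − c^5)/(1 − c) = 448 × (1 − 0.0992436543)/0.37 ≈ $1,090.6 billion.

$1,090.6 billion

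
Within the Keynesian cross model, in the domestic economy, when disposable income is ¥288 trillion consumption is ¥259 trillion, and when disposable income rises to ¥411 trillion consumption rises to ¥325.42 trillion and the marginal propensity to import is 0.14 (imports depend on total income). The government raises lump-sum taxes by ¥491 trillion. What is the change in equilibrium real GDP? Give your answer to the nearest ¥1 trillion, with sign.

MPC = ΔC/ΔYd = (325.42 − 259)/(411 − 288) = 66.42/123 = 0.54.
A lump-sum tax change of +¥491 trillion shifts disposable income by −¥491 trillion; first-round consumption changes by −c × ΔT = −0.54 × (+¥491 trillion) = −¥265.14 trillion.
Expenditure multiplier = 1/(1 − c + m) = 1/(1 − 0.54 + 0.14) = 1/0.6 ≈ 1.667.
The tax multiplier is −c × k = −0.9, so ΔY = k × (−c·ΔT) = (−¥265.14 trillion) / 0.6 ≈ −¥442 trillion.

−¥442 trillion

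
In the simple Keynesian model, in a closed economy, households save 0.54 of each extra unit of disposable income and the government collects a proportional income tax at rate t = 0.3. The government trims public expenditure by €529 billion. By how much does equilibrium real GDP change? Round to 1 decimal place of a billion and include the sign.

MPC = 1 − MPS = 1 − 0.54 = 0.46.
Spending multiplier = 1/(1 − c(1−t)) = 1/(1 − 0.46×0.7) = 1/0.678 ≈ 1.475.
ΔY = k × ΔG = (−€529 billion) / 0.678 ≈ −€780.2 billion.

−€780.2 billion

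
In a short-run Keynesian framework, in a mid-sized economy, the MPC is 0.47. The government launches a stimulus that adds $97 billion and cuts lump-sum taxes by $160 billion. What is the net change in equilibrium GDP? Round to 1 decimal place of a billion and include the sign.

Expenditure multiplier = 1/(1 − MPC) = 1/(1 − 0.47) = 1/0.53 ≈ 1.887.
ΔG contributes k·ΔG = (+$97 billion) / 0.53 ≈ +$183 billion.
ΔT of −$160 billion changes first-round spending by −c·ΔT = +$75.2 billion, contributing k·(−c·ΔT) = (+$75.2 billion) / 0.53 ≈ +$141.9 billion.
Net ΔY = k(ΔG − c·ΔT) = (+$172.2 billion) / 0.53 ≈ +$324.9 billion.

+$324.9 billion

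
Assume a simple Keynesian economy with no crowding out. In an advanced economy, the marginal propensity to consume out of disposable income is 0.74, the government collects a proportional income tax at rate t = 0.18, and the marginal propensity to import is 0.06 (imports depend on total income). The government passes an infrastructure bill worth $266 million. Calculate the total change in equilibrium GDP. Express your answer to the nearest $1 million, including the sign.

+$587 million

Expenditure multiplier = 1/(1 − c(1−t) + m) = 1/(1 − 0.74×0.82 + 0.06) = 1/0.4532 ≈ 2.207.
ΔY = k × ΔG = (+$266 million) / 0.4532 ≈ +$587 million.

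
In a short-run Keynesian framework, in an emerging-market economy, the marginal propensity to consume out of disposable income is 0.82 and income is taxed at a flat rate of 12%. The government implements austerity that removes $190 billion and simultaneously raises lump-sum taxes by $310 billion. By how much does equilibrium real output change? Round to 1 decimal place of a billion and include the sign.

−$1,595.5 billion

Expenditure multiplier = 1/(1 − c(1−t)) = 1/(1 − 0.82×0.88) = 1/0.2784 ≈ 3.592.
ΔG contributes k·ΔG = (−$190 billion) / 0.2784 ≈ −$682.5 billion.
ΔT of +$310 billion changes first-round spending by −c·ΔT = −$254.2 billion, contributing k·(−c·ΔT) = (−$254.2 billion) / 0.2784 ≈ −$913.1 billion.
Net ΔY = k(ΔG − c·ΔT) = (−$444.2 billion) / 0.2784 ≈ −$1,595.5 billion.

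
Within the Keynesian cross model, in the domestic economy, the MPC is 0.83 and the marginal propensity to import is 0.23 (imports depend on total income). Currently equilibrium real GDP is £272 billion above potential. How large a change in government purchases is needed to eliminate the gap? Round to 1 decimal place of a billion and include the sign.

Spending multiplier = 1/(1 − c + m) = 1/(1 − 0.83 + 0.23) = 1/0.4 = 2.5.
Need ΔY = −£272 billion, so ΔG = ΔY/k = (−£272 billion) × 0.4 = −£108.8 billion.
The government should cut government purchases by £108.8 billion.

−£108.8 billion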